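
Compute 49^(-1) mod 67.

Step 1: We need x such that 49 * x = 1 (mod 67).
Step 2: Using the extended Euclidean algorithm or trial:
  49 * 26 = 1274 = 19 * 67 + 1.
Step 3: Since 1274 mod 67 = 1, the inverse is x = 26.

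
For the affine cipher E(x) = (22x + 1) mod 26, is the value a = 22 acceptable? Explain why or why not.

Step 1: Compute gcd(22, 26).
Step 2: gcd(22, 26) = 2.
Since gcd = 2 != 1, 22 shares a common factor with 26, so it cannot be used.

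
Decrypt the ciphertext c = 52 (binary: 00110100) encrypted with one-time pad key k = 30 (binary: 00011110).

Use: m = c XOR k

Step 1: XOR ciphertext with key:
  Ciphertext: 00110100
  Key:        00011110
  XOR:        00101010
Step 2: Plaintext = 00101010 = 42 in decimal.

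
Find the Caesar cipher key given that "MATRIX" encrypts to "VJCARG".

Step 1: Compare first letters: M (position 12) -> V (position 21).
Step 2: Shift = (21 - 12) mod 26 = 9.
The shift value is 9.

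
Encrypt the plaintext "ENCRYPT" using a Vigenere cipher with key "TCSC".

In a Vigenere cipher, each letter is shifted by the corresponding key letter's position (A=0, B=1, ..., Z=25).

Step 1: Repeat key to match plaintext length:
  Plaintext: ENCRYPT
  Key:       TCSCTCS
Step 2: Encrypt each letter:
  E(4) + T(19) = (4+19) mod 26 = 23 = X
  N(13) + C(2) = (13+2) mod 26 = 15 = P
  C(2) + S(18) = (2+18) mod 26 = 20 = U
  R(17) + C(2) = (17+2) mod 26 = 19 = T
  Y(24) + T(19) = (24+19) mod 26 = 17 = R
  P(15) + C(2) = (15+2) mod 26 = 17 = R
  T(19) + S(18) = (19+18) mod 26 = 11 = L
Ciphertext: XPUTRRL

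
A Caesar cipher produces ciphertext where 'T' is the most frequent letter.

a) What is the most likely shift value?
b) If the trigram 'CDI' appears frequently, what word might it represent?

Step 1: In English, 'E' is the most frequent letter (12.7%).
Step 2: The most frequent ciphertext letter is 'T' (position 19).
Step 3: Shift = (19 - 4) mod 26 = 15.
Step 4: Decrypt 'CDI' by shifting back 15:
  C -> N
  D -> O
  I -> T
Step 5: 'CDI' decrypts to 'NOT'.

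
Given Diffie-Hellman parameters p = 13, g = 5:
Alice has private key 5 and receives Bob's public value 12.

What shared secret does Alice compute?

Step 1: s = B^a mod p = 12^5 mod 13.
  12^1 mod 13 = 12
  12^2 mod 13 = (12 * 12) mod 13 = 1
  12^3 mod 13 = (1 * 12) mod 13 = 12
  12^4 mod 13 = (12 * 12) mod 13 = 1
  12^5 mod 13 = (1 * 12) mod 13 = 12
Result: shared secret = 12.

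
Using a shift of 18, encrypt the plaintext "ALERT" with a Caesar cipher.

Step 1: For each letter, shift forward by 18 positions (mod 26).
  A (position 0) -> position (0+18) mod 26 = 18 -> S
  L (position 11) -> position (11+18) mod 26 = 3 -> D
  E (position 4) -> position (4+18) mod 26 = 22 -> W
  R (position 17) -> position (17+18) mod 26 = 9 -> J
  T (position 19) -> position (19+18) mod 26 = 11 -> L
Result: SDWJL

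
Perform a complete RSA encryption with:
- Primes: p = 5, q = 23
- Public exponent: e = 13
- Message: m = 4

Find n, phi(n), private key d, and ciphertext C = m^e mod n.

Step 1: n = 5 * 23 = 115.
Step 2: phi(n) = (5-1)(23-1) = 4 * 22 = 88.
Step 3: Find d = 13^(-1) mod 88 = 61.
  Verify: 13 * 61 = 793 = 1 (mod 88).
Step 4: C = 4^13 mod 115 = 39.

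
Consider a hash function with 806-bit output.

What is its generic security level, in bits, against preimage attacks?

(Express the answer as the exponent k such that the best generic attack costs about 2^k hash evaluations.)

Step 1: The hash has a 806-bit output.
Step 2: Preimage resistance means: given a digest h(x), it should be infeasible to find any input that hashes to it.
With a 806-bit output there are 2^806 possible digests, so a generic brute-force preimage search costs about 2^806 evaluations.
Step 3: Security level = 806 bits.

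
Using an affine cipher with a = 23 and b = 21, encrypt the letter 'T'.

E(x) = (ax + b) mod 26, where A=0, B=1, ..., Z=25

Step 1: Convert 'T' to number: x = 19.
Step 2: E(19) = (23 * 19 + 21) mod 26 = 458 mod 26 = 16.
Step 3: Convert 16 back to letter: Q.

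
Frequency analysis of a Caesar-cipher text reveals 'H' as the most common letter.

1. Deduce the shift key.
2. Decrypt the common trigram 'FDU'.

Step 1: In English, 'E' is the most frequent letter (12.7%).
Step 2: The most frequent ciphertext letter is 'H' (position 7).
Step 3: Shift = (7 - 4) mod 26 = 3.
Step 4: Decrypt 'FDU' by shifting back 3:
  F -> C
  D -> A
  U -> R
Step 5: 'FDU' decrypts to 'CAR'.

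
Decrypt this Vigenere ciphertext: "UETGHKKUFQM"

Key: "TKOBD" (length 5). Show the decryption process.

Step 1: Key 'TKOBD' has length 5. Extended key: TKOBDTKOBDT
Step 2: Decrypt each position:
  U(20) - T(19) = 1 = B
  E(4) - K(10) = 20 = U
  T(19) - O(14) = 5 = F
  G(6) - B(1) = 5 = F
  H(7) - D(3) = 4 = E
  K(10) - T(19) = 17 = R
  K(10) - K(10) = 0 = A
  U(20) - O(14) = 6 = G
  F(5) - B(1) = 4 = E
  Q(16) - D(3) = 13 = N
  M(12) - T(19) = 19 = T
Plaintext: BUFFERAGENT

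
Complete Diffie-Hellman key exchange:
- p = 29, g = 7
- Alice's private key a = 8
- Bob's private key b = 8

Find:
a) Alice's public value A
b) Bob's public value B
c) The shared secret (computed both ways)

Step 1: A = g^a mod p = 7^8 mod 29 = 7.
Step 2: B = g^b mod p = 7^8 mod 29 = 7.
Step 3: Alice computes s = B^a mod p = 7^8 mod 29 = 7.
Step 4: Bob computes s = A^b mod p = 7^8 mod 29 = 7.
Both sides agree: shared secret = 7.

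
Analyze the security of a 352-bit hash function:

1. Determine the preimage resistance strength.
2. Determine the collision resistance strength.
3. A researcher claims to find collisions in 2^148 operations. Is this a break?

Step 1: Preimage resistance requires brute-force of 2^352 operations.
Step 2: Collision resistance (birthday bound) = 2^(352/2) = 2^176.
Step 3: The claimed attack costs 2^148 operations.
Step 4: Since 2^148 < 2^176, the claimed attack beats the generic birthday bound, so collision resistance is broken.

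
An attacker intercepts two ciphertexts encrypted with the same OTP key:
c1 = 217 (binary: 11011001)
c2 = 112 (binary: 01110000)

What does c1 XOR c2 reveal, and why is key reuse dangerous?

Step 1: c1 XOR c2 = (m1 XOR k) XOR (m2 XOR k).
Step 2: By XOR associativity/commutativity: = m1 XOR m2 XOR k XOR k = m1 XOR m2.
Step 3: 11011001 XOR 01110000 = 10101001 = 169.
Step 4: The key cancels out! An attacker learns m1 XOR m2 = 169, revealing the relationship between plaintexts.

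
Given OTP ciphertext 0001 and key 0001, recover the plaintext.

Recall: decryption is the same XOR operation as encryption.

Step 1: XOR ciphertext with key:
  Ciphertext: 0001
  Key:        0001
  XOR:        0000
Step 2: Plaintext = 0000 = 0 in decimal.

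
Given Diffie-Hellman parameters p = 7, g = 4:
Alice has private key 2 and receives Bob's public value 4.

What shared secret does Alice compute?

Step 1: s = B^a mod p = 4^2 mod 7.
  4^1 mod 7 = 4
  4^2 mod 7 = (4 * 4) mod 7 = 2
Result: shared secret = 2.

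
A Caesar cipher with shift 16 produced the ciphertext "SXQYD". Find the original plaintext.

Step 1: Reverse the shift by subtracting 16 from each letter position.
  S (position 18) -> position (18-16) mod 26 = 2 -> C
  X (position 23) -> position (23-16) mod 26 = 7 -> H
  Q (position 16) -> position (16-16) mod 26 = 0 -> A
  Y (position 24) -> position (24-16) mod 26 = 8 -> I
  D (position 3) -> position (3-16) mod 26 = 13 -> N
Decrypted message: CHAIN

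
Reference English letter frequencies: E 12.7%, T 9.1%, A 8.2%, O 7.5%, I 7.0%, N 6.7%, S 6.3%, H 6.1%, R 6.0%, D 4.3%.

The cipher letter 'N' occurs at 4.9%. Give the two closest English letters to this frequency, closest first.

Step 1: Observed frequency of 'N' is 4.9%.
Step 2: Compute distances to each reference frequency and sort:
  D (4.3%): difference = 0.6% <-- BEST
  R (6.0%): difference = 1.1% <-- RUNNER-UP
  H (6.1%): difference = 1.2%
  S (6.3%): difference = 1.4%
  N (6.7%): difference = 1.8%
Step 3: Most likely is 'D' (4.3%, diff 0.6%); second most likely is 'R' (6.0%, diff 1.1%).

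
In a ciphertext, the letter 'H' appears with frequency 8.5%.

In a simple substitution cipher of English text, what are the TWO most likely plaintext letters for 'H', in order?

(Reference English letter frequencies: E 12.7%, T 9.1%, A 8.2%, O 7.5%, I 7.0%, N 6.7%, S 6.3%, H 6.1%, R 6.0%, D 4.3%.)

Step 1: Observed frequency of 'H' is 8.5%.
Step 2: Compute distances to each reference frequency and sort:
  A (8.2%): difference = 0.3% <-- BEST
  T (9.1%): difference = 0.6% <-- RUNNER-UP
  O (7.5%): difference = 1.0%
  I (7.0%): difference = 1.5%
  N (6.7%): difference = 1.8%
Step 3: Most likely is 'A' (8.2%, diff 0.3%); second most likely is 'T' (9.1%, diff 0.6%).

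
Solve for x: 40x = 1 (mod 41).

Step 1: We need x such that 40 * x = 1 (mod 41).
Step 2: Using the extended Euclidean algorithm or trial:
  40 * 40 = 1600 = 39 * 41 + 1.
Step 3: Since 1600 mod 41 = 1, the inverse is x = 40.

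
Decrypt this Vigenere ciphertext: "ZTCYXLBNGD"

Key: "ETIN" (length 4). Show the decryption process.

Step 1: Key 'ETIN' has length 4. Extended key: ETINETINET
Step 2: Decrypt each position:
  Z(25) - E(4) = 21 = V
  T(19) - T(19) = 0 = A
  C(2) - I(8) = 20 = U
  Y(24) - N(13) = 11 = L
  X(23) - E(4) = 19 = T
  L(11) - T(19) = 18 = S
  B(1) - I(8) = 19 = T
  N(13) - N(13) = 0 = A
  G(6) - E(4) = 2 = C
  D(3) - T(19) = 10 = K
Plaintext: VAULTSTACK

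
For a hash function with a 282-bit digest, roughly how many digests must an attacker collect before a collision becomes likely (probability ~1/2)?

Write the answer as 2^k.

Step 1: The birthday paradox gives collision probability ~50% after sqrt(2^n) = 2^(n/2) hashes.
Step 2: For 282-bit output: 2^(282/2) = 2^141.
Step 3: Approximately 2^141 hash computations needed.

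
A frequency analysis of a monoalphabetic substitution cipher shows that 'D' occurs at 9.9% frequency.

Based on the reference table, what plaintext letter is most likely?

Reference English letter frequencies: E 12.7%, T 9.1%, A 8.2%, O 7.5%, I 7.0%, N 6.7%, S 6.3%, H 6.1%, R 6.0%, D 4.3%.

Step 1: The observed frequency is 9.9%.
Step 2: Compare with English frequencies:
  E: 12.7% (difference: 2.8%)
  T: 9.1% (difference: 0.8%) <-- closest
  A: 8.2% (difference: 1.7%)
  O: 7.5% (difference: 2.4%)
  I: 7.0% (difference: 2.9%)
  N: 6.7% (difference: 3.2%)
  S: 6.3% (difference: 3.6%)
  H: 6.1% (difference: 3.8%)
  R: 6.0% (difference: 3.9%)
  D: 4.3% (difference: 5.6%)
Step 3: 'D' most likely represents 'T' (frequency 9.1%).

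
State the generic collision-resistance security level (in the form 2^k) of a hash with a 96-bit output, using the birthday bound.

Step 1: The birthday paradox gives collision probability ~50% after sqrt(2^n) = 2^(n/2) hashes.
Step 2: For 96-bit output: 2^(96/2) = 2^48.
Step 3: Approximately 2^48 hash computations needed.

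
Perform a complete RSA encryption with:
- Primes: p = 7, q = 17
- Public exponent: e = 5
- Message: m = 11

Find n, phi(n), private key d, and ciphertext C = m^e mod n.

Step 1: n = 7 * 17 = 119.
Step 2: phi(n) = (7-1)(17-1) = 6 * 16 = 96.
Step 3: Find d = 5^(-1) mod 96 = 77.
  Verify: 5 * 77 = 385 = 1 (mod 96).
Step 4: C = 11^5 mod 119 = 44.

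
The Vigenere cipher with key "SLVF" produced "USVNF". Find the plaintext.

Step 1: Extend key: SLVFS
Step 2: Decrypt each letter (c - k) mod 26:
  U(20) - S(18) = (20-18) mod 26 = 2 = C
  S(18) - L(11) = (18-11) mod 26 = 7 = H
  V(21) - V(21) = (21-21) mod 26 = 0 = A
  N(13) - F(5) = (13-5) mod 26 = 8 = I
  F(5) - S(18) = (5-18) mod 26 = 13 = N
Plaintext: CHAIN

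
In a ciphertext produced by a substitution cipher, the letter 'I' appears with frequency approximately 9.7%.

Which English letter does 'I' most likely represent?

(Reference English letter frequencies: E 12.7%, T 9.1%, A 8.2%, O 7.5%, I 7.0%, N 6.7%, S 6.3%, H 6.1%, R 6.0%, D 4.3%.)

Step 1: The observed frequency is 9.7%.
Step 2: Compare with English frequencies:
  E: 12.7% (difference: 3.0%)
  T: 9.1% (difference: 0.6%) <-- closest
  A: 8.2% (difference: 1.5%)
  O: 7.5% (difference: 2.2%)
  I: 7.0% (difference: 2.7%)
  N: 6.7% (difference: 3.0%)
  S: 6.3% (difference: 3.4%)
  H: 6.1% (difference: 3.6%)
  R: 6.0% (difference: 3.7%)
  D: 4.3% (difference: 5.4%)
Step 3: 'I' most likely represents 'T' (frequency 9.1%).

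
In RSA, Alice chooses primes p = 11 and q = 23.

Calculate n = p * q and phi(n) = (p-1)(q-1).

Step 1: n = p * q = 11 * 23 = 253.
Step 2: phi(n) = (p-1)(q-1) = 10 * 22 = 220.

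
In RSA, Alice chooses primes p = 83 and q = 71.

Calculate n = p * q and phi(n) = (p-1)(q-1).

Step 1: n = p * q = 83 * 71 = 5893.
Step 2: phi(n) = (p-1)(q-1) = 82 * 70 = 5740.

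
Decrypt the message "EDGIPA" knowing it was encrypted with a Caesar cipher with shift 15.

Step 1: Reverse the shift by subtracting 15 from each letter position.
  E (position 4) -> position (4-15) mod 26 = 15 -> P
  D (position 3) -> position (3-15) mod 26 = 14 -> O
  G (position 6) -> position (6-15) mod 26 = 17 -> R
  I (position 8) -> position (8-15) mod 26 = 19 -> T
  P (position 15) -> position (15-15) mod 26 = 0 -> A
  A (position 0) -> position (0-15) mod 26 = 11 -> L
Decrypted message: PORTAL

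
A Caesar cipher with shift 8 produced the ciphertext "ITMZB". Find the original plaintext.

Step 1: Reverse the shift by subtracting 8 from each letter position.
  I (position 8) -> position (8-8) mod 26 = 0 -> A
  T (position 19) -> position (19-8) mod 26 = 11 -> L
  M (position 12) -> position (12-8) mod 26 = 4 -> E
  Z (position 25) -> position (25-8) mod 26 = 17 -> R
  B (position 1) -> position (1-8) mod 26 = 19 -> T
Decrypted message: ALERT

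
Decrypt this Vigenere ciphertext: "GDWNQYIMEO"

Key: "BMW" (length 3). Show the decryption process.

Step 1: Key 'BMW' has length 3. Extended key: BMWBMWBMWB
Step 2: Decrypt each position:
  G(6) - B(1) = 5 = F
  D(3) - M(12) = 17 = R
  W(22) - W(22) = 0 = A
  N(13) - B(1) = 12 = M
  Q(16) - M(12) = 4 = E
  Y(24) - W(22) = 2 = C
  I(8) - B(1) = 7 = H
  M(12) - M(12) = 0 = A
  E(4) - W(22) = 8 = I
  O(14) - B(1) = 13 = N
Plaintext: FRAMECHAIN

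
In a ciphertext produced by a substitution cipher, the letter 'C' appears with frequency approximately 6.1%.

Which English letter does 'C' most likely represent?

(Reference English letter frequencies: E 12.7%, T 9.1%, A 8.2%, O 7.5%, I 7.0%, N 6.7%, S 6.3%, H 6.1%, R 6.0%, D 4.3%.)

Step 1: The observed frequency is 6.1%.
Step 2: Compare with English frequencies:
  E: 12.7% (difference: 6.6%)
  T: 9.1% (difference: 3.0%)
  A: 8.2% (difference: 2.1%)
  O: 7.5% (difference: 1.4%)
  I: 7.0% (difference: 0.9%)
  N: 6.7% (difference: 0.6%)
  S: 6.3% (difference: 0.2%)
  H: 6.1% (difference: 0.0%) <-- closest
  R: 6.0% (difference: 0.1%)
  D: 4.3% (difference: 1.8%)
Step 3: 'C' most likely represents 'H' (frequency 6.1%).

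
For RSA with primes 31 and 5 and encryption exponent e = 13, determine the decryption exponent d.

Step 1: n = 31 * 5 = 155.
Step 2: phi(n) = 30 * 4 = 120.
Step 3: Find d such that 13 * d = 1 (mod 120).
Step 4: d = 13^(-1) mod 120 = 37.
Verification: 13 * 37 = 481 = 4 * 120 + 1.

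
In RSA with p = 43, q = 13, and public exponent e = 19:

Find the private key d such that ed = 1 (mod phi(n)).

Step 1: n = 43 * 13 = 559.
Step 2: phi(n) = 42 * 12 = 504.
Step 3: Find d such that 19 * d = 1 (mod 504).
Step 4: d = 19^(-1) mod 504 = 451.
Verification: 19 * 451 = 8569 = 17 * 504 + 1.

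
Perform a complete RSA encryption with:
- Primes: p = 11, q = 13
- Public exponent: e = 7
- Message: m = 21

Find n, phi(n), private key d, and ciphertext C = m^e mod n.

Step 1: n = 11 * 13 = 143.
Step 2: phi(n) = (11-1)(13-1) = 10 * 12 = 120.
Step 3: Find d = 7^(-1) mod 120 = 103.
  Verify: 7 * 103 = 721 = 1 (mod 120).
Step 4: C = 21^7 mod 143 = 109.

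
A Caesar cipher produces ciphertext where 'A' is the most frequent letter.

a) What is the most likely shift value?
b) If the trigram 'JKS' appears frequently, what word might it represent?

Step 1: In English, 'E' is the most frequent letter (12.7%).
Step 2: The most frequent ciphertext letter is 'A' (position 0).
Step 3: Shift = (0 - 4) mod 26 = 22.
Step 4: Decrypt 'JKS' by shifting back 22:
  J -> N
  K -> O
  S -> W
Step 5: 'JKS' decrypts to 'NOW'.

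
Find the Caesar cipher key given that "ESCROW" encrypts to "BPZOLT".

Step 1: Compare first letters: E (position 4) -> B (position 1).
Step 2: Shift = (1 - 4) mod 26 = 23.
The shift value is 23.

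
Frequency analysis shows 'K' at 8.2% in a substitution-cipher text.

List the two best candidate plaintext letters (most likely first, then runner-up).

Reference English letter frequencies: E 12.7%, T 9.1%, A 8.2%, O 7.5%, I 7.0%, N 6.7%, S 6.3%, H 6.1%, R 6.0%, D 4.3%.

Step 1: Observed frequency of 'K' is 8.2%.
Step 2: Compute distances to each reference frequency and sort:
  A (8.2%): difference = 0.0% <-- BEST
  O (7.5%): difference = 0.7% <-- RUNNER-UP
  T (9.1%): difference = 0.9%
  I (7.0%): difference = 1.2%
  N (6.7%): difference = 1.5%
Step 3: Most likely is 'A' (8.2%, diff 0.0%); second most likely is 'O' (7.5%, diff 0.7%).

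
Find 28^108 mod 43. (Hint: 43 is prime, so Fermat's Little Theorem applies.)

Step 1: Since 43 is prime, by Fermat's Little Theorem: 28^42 = 1 (mod 43).
Step 2: Reduce exponent: 108 mod 42 = 24.
Step 3: So 28^108 = 28^24 (mod 43).
Step 4: 28^24 mod 43 = 21.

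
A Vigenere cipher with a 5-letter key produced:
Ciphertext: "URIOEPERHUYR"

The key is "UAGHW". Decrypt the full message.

Step 1: Key 'UAGHW' has length 5. Extended key: UAGHWUAGHWUA
Step 2: Decrypt each position:
  U(20) - U(20) = 0 = A
  R(17) - A(0) = 17 = R
  I(8) - G(6) = 2 = C
  O(14) - H(7) = 7 = H
  E(4) - W(22) = 8 = I
  P(15) - U(20) = 21 = V
  E(4) - A(0) = 4 = E
  R(17) - G(6) = 11 = L
  H(7) - H(7) = 0 = A
  U(20) - W(22) = 24 = Y
  Y(24) - U(20) = 4 = E
  R(17) - A(0) = 17 = R
Plaintext: ARCHIVELAYER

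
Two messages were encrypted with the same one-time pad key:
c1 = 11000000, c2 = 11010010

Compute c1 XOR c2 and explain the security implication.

Step 1: c1 XOR c2 = (m1 XOR k) XOR (m2 XOR k).
Step 2: By XOR associativity/commutativity: = m1 XOR m2 XOR k XOR k = m1 XOR m2.
Step 3: 11000000 XOR 11010010 = 00010010 = 18.
Step 4: The key cancels out! An attacker learns m1 XOR m2 = 18, revealing the relationship between plaintexts.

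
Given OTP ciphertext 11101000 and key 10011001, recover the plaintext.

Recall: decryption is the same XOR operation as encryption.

Step 1: XOR ciphertext with key:
  Ciphertext: 11101000
  Key:        10011001
  XOR:        01110001
Step 2: Plaintext = 01110001 = 113 in decimal.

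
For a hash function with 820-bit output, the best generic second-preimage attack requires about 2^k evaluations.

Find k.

Step 1: The hash has a 820-bit output.
Step 2: Second-preimage resistance means: given a specific input x, it should be infeasible to find a different y with h(y) = h(x).
With a 820-bit output, a generic search for a second preimage costs about 2^820 evaluations (each trial matches the fixed target with probability 2^-820).
Step 3: Security level = 820 bits.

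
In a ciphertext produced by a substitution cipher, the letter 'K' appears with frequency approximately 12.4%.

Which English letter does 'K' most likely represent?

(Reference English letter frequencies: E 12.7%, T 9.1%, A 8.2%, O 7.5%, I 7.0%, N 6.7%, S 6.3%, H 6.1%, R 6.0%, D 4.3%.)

Step 1: The observed frequency is 12.4%.
Step 2: Compare with English frequencies:
  E: 12.7% (difference: 0.3%) <-- closest
  T: 9.1% (difference: 3.3%)
  A: 8.2% (difference: 4.2%)
  O: 7.5% (difference: 4.9%)
  I: 7.0% (difference: 5.4%)
  N: 6.7% (difference: 5.7%)
  S: 6.3% (difference: 6.1%)
  H: 6.1% (difference: 6.3%)
  R: 6.0% (difference: 6.4%)
  D: 4.3% (difference: 8.1%)
Step 3: 'K' most likely represents 'E' (frequency 12.7%).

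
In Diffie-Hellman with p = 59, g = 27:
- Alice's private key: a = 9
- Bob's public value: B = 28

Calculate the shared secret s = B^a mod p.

Step 1: s = B^a mod p = 28^9 mod 59.
  28^1 mod 59 = 28
  28^2 mod 59 = (28 * 28) mod 59 = 17
  28^3 mod 59 = (17 * 28) mod 59 = 4
  28^4 mod 59 = (4 * 28) mod 59 = 53
  28^5 mod 59 = (53 * 28) mod 59 = 9
  28^6 mod 59 = (9 * 28) mod 59 = 16
  28^7 mod 59 = (16 * 28) mod 59 = 35
  28^8 mod 59 = (35 * 28) mod 59 = 36
  28^9 mod 59 = (36 * 28) mod 59 = 5
Result: shared secret = 5.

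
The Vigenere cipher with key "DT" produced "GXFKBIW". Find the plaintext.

Step 1: Extend key: DTDTDTD
Step 2: Decrypt each letter (c - k) mod 26:
  G(6) - D(3) = (6-3) mod 26 = 3 = D
  X(23) - T(19) = (23-19) mod 26 = 4 = E
  F(5) - D(3) = (5-3) mod 26 = 2 = C
  K(10) - T(19) = (10-19) mod 26 = 17 = R
  B(1) - D(3) = (1-3) mod 26 = 24 = Y
  I(8) - T(19) = (8-19) mod 26 = 15 = P
  W(22) - D(3) = (22-3) mod 26 = 19 = T
Plaintext: DECRYPT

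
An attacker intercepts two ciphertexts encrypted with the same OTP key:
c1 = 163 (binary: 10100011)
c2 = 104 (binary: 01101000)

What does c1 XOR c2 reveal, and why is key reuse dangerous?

Step 1: c1 XOR c2 = (m1 XOR k) XOR (m2 XOR k).
Step 2: By XOR associativity/commutativity: = m1 XOR m2 XOR k XOR k = m1 XOR m2.
Step 3: 10100011 XOR 01101000 = 11001011 = 203.
Step 4: The key cancels out! An attacker learns m1 XOR m2 = 203, revealing the relationship between plaintexts.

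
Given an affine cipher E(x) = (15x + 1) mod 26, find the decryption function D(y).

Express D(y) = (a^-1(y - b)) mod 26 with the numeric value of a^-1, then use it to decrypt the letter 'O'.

Step 1: Find a^-1, the modular inverse of 15 mod 26.
Step 2: We need 15 * a^-1 = 1 (mod 26).
Step 3: 15 * 7 = 105 = 4 * 26 + 1, so a^-1 = 7.
Step 4: D(y) = 7(y - 1) mod 26.
Step 5: Apply to 'O' (y = 14): D(14) = 7 * (14 - 1) mod 26 = 7 * 13 mod 26 = 13 -> 'N'.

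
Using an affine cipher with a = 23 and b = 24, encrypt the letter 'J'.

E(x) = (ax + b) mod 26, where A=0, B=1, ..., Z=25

Step 1: Convert 'J' to number: x = 9.
Step 2: E(9) = (23 * 9 + 24) mod 26 = 231 mod 26 = 23.
Step 3: Convert 23 back to letter: X.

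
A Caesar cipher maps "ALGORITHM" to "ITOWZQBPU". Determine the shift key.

Step 1: Compare first letters: A (position 0) -> I (position 8).
Step 2: Shift = (8 - 0) mod 26 = 8.
The shift value is 8.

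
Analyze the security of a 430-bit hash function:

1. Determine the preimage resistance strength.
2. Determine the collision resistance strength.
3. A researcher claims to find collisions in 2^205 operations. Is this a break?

Step 1: Preimage resistance requires brute-force of 2^430 operations.
Step 2: Collision resistance (birthday bound) = 2^(430/2) = 2^215.
Step 3: The claimed attack costs 2^205 operations.
Step 4: Since 2^205 < 2^215, the claimed attack beats the generic birthday bound, so collision resistance is broken.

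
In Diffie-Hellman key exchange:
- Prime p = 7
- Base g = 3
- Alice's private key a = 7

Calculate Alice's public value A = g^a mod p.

Step 1: A = g^a mod p = 3^7 mod 7.
  3^1 mod 7 = 3
  3^2 mod 7 = (3 * 3) mod 7 = 2
  3^3 mod 7 = (2 * 3) mod 7 = 6
  3^4 mod 7 = (6 * 3) mod 7 = 4
  3^5 mod 7 = (4 * 3) mod 7 = 5
  3^6 mod 7 = (5 * 3) mod 7 = 1
  3^7 mod 7 = (1 * 3) mod 7 = 3
Result: A = 3.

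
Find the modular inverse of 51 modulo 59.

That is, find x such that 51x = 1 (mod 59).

Step 1: We need x such that 51 * x = 1 (mod 59).
Step 2: Using the extended Euclidean algorithm or trial:
  51 * 22 = 1122 = 19 * 59 + 1.
Step 3: Since 1122 mod 59 = 1, the inverse is x = 22.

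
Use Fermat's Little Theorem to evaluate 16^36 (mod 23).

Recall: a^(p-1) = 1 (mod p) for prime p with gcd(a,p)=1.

Step 1: Since 23 is prime, by Fermat's Little Theorem: 16^22 = 1 (mod 23).
Step 2: Reduce exponent: 36 mod 22 = 14.
Step 3: So 16^36 = 16^14 (mod 23).
Step 4: 16^14 mod 23 = 2.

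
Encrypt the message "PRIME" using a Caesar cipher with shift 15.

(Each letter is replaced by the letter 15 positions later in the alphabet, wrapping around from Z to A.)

Step 1: For each letter, shift forward by 15 positions (mod 26).
  P (position 15) -> position (15+15) mod 26 = 4 -> E
  R (position 17) -> position (17+15) mod 26 = 6 -> G
  I (position 8) -> position (8+15) mod 26 = 23 -> X
  M (position 12) -> position (12+15) mod 26 = 1 -> B
  E (position 4) -> position (4+15) mod 26 = 19 -> T
Result: EGXBT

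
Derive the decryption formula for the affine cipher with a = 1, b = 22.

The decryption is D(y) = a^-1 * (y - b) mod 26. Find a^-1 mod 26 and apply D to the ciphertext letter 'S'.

Step 1: Find a^-1, the modular inverse of 1 mod 26.
Step 2: We need 1 * a^-1 = 1 (mod 26).
Step 3: 1 * 1 = 1 = 0 * 26 + 1, so a^-1 = 1.
Step 4: D(y) = 1(y - 22) mod 26.
Step 5: Apply to 'S' (y = 18): D(18) = 1 * (18 - 22) mod 26 = 1 * -4 mod 26 = 22 -> 'W'.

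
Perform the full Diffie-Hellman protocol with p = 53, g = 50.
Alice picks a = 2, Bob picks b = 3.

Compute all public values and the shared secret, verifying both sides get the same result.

Step 1: A = g^a mod p = 50^2 mod 53 = 9.
Step 2: B = g^b mod p = 50^3 mod 53 = 26.
Step 3: Alice computes s = B^a mod p = 26^2 mod 53 = 40.
Step 4: Bob computes s = A^b mod p = 9^3 mod 53 = 40.
Both sides agree: shared secret = 40.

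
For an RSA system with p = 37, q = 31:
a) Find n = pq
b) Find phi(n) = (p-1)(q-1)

Step 1: n = p * q = 37 * 31 = 1147.
Step 2: phi(n) = (p-1)(q-1) = 36 * 30 = 1080.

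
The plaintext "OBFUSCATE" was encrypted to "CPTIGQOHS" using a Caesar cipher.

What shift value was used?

Step 1: Compare first letters: O (position 14) -> C (position 2).
Step 2: Shift = (2 - 14) mod 26 = 14.
The shift value is 14.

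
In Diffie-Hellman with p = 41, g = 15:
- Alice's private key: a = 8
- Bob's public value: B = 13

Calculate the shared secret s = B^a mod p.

Step 1: s = B^a mod p = 13^8 mod 41.
  13^1 mod 41 = 13
  13^2 mod 41 = (13 * 13) mod 41 = 5
  13^3 mod 41 = (5 * 13) mod 41 = 24
  13^4 mod 41 = (24 * 13) mod 41 = 25
  13^5 mod 41 = (25 * 13) mod 41 = 38
  13^6 mod 41 = (38 * 13) mod 41 = 2
  13^7 mod 41 = (2 * 13) mod 41 = 26
  13^8 mod 41 = (26 * 13) mod 41 = 10
Result: shared secret = 10.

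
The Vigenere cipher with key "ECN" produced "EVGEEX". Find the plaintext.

Step 1: Extend key: ECNECN
Step 2: Decrypt each letter (c - k) mod 26:
  E(4) - E(4) = (4-4) mod 26 = 0 = A
  V(21) - C(2) = (21-2) mod 26 = 19 = T
  G(6) - N(13) = (6-13) mod 26 = 19 = T
  E(4) - E(4) = (4-4) mod 26 = 0 = A
  E(4) - C(2) = (4-2) mod 26 = 2 = C
  X(23) - N(13) = (23-13) mod 26 = 10 = K
Plaintext: ATTACK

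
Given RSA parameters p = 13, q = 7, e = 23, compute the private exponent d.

Step 1: n = 13 * 7 = 91.
Step 2: phi(n) = 12 * 6 = 72.
Step 3: Find d such that 23 * d = 1 (mod 72).
Step 4: d = 23^(-1) mod 72 = 47.
Verification: 23 * 47 = 1081 = 15 * 72 + 1.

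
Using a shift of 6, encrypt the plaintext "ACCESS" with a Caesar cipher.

Step 1: For each letter, shift forward by 6 positions (mod 26).
  A (position 0) -> position (0+6) mod 26 = 6 -> G
  C (position 2) -> position (2+6) mod 26 = 8 -> I
  C (position 2) -> position (2+6) mod 26 = 8 -> I
  E (position 4) -> position (4+6) mod 26 = 10 -> K
  S (position 18) -> position (18+6) mod 26 = 24 -> Y
  S (position 18) -> position (18+6) mod 26 = 24 -> Y
Result: GIIKYY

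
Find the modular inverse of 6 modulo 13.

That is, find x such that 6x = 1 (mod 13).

Step 1: We need x such that 6 * x = 1 (mod 13).
Step 2: Using the extended Euclidean algorithm or trial:
  6 * 11 = 66 = 5 * 13 + 1.
Step 3: Since 66 mod 13 = 1, the inverse is x = 11.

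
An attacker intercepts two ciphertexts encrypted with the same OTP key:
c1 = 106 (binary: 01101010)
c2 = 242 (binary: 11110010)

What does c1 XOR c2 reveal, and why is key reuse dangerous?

Step 1: c1 XOR c2 = (m1 XOR k) XOR (m2 XOR k).
Step 2: By XOR associativity/commutativity: = m1 XOR m2 XOR k XOR k = m1 XOR m2.
Step 3: 01101010 XOR 11110010 = 10011000 = 152.
Step 4: The key cancels out! An attacker learns m1 XOR m2 = 152, revealing the relationship between plaintexts.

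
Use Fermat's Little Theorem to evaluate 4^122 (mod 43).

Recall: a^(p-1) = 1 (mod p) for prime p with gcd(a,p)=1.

Step 1: Since 43 is prime, by Fermat's Little Theorem: 4^42 = 1 (mod 43).
Step 2: Reduce exponent: 122 mod 42 = 38.
Step 3: So 4^122 = 4^38 (mod 43).
Step 4: 4^38 mod 43 = 21.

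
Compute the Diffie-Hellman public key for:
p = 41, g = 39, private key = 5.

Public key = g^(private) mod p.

Step 1: A = g^a mod p = 39^5 mod 41.
  39^1 mod 41 = 39
  39^2 mod 41 = (39 * 39) mod 41 = 4
  39^3 mod 41 = (4 * 39) mod 41 = 33
  39^4 mod 41 = (33 * 39) mod 41 = 16
  39^5 mod 41 = (16 * 39) mod 41 = 9
Result: A = 9.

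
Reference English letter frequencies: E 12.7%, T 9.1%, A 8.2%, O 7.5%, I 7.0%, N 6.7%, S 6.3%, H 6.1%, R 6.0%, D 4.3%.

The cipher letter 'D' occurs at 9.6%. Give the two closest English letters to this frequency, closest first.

Step 1: Observed frequency of 'D' is 9.6%.
Step 2: Compute distances to each reference frequency and sort:
  T (9.1%): difference = 0.5% <-- BEST
  A (8.2%): difference = 1.4% <-- RUNNER-UP
  O (7.5%): difference = 2.1%
  I (7.0%): difference = 2.6%
  N (6.7%): difference = 2.9%
Step 3: Most likely is 'T' (9.1%, diff 0.5%); second most likely is 'A' (8.2%, diff 1.4%).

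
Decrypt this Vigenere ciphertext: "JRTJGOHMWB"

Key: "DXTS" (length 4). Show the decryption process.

Step 1: Key 'DXTS' has length 4. Extended key: DXTSDXTSDX
Step 2: Decrypt each position:
  J(9) - D(3) = 6 = G
  R(17) - X(23) = 20 = U
  T(19) - T(19) = 0 = A
  J(9) - S(18) = 17 = R
  G(6) - D(3) = 3 = D
  O(14) - X(23) = 17 = R
  H(7) - T(19) = 14 = O
  M(12) - S(18) = 20 = U
  W(22) - D(3) = 19 = T
  B(1) - X(23) = 4 = E
Plaintext: GUARDROUTE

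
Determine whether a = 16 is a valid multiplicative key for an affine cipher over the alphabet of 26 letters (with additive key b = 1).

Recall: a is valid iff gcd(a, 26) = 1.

Step 1: Compute gcd(16, 26).
Step 2: gcd(16, 26) = 2.
Since gcd = 2 != 1, 16 shares a common factor with 26, so it cannot be used.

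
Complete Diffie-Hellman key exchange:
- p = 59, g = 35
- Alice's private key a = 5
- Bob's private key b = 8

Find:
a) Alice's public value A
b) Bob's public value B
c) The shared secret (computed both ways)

Step 1: A = g^a mod p = 35^5 mod 59 = 16.
Step 2: B = g^b mod p = 35^8 mod 59 = 7.
Step 3: Alice computes s = B^a mod p = 7^5 mod 59 = 51.
Step 4: Bob computes s = A^b mod p = 16^8 mod 59 = 51.
Both sides agree: shared secret = 51.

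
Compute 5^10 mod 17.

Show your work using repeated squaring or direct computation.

Step 1: Compute 5^10 mod 17 step by step, reducing modulo 17 at each step.
  5^1 mod 17 = 5
  5^2 mod 17 = (5 * 5) mod 17 = 8
  5^3 mod 17 = (8 * 5) mod 17 = 6
  5^4 mod 17 = (6 * 5) mod 17 = 13
  5^5 mod 17 = (13 * 5) mod 17 = 14
  5^6 mod 17 = (14 * 5) mod 17 = 2
  5^7 mod 17 = (2 * 5) mod 17 = 10
  5^8 mod 17 = (10 * 5) mod 17 = 16
  5^9 mod 17 = (16 * 5) mod 17 = 12
  5^10 mod 17 = (12 * 5) mod 17 = 9
Step 2: Result = 9.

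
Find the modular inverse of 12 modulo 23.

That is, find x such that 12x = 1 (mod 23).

Step 1: We need x such that 12 * x = 1 (mod 23).
Step 2: Using the extended Euclidean algorithm or trial:
  12 * 2 = 24 = 1 * 23 + 1.
Step 3: Since 24 mod 23 = 1, the inverse is x = 2.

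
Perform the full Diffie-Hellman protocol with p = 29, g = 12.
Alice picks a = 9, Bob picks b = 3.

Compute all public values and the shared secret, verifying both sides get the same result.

Step 1: A = g^a mod p = 12^9 mod 29 = 12.
Step 2: B = g^b mod p = 12^3 mod 29 = 17.
Step 3: Alice computes s = B^a mod p = 17^9 mod 29 = 17.
Step 4: Bob computes s = A^b mod p = 12^3 mod 29 = 17.
Both sides agree: shared secret = 17.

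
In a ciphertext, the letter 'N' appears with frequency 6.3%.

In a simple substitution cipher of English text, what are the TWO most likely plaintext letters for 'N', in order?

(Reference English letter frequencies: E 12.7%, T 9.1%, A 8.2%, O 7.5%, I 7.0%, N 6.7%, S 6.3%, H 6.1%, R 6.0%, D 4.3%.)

Step 1: Observed frequency of 'N' is 6.3%.
Step 2: Compute distances to each reference frequency and sort:
  S (6.3%): difference = 0.0% <-- BEST
  H (6.1%): difference = 0.2% <-- RUNNER-UP
  R (6.0%): difference = 0.3%
  N (6.7%): difference = 0.4%
  I (7.0%): difference = 0.7%
Step 3: Most likely is 'S' (6.3%, diff 0.0%); second most likely is 'H' (6.1%, diff 0.2%).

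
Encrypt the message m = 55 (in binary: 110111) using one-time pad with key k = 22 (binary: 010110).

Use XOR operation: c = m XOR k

Step 1: Write out the XOR operation bit by bit:
  Message: 110111
  Key:     010110
  XOR:     100001
Step 2: Convert to decimal: 100001 = 33.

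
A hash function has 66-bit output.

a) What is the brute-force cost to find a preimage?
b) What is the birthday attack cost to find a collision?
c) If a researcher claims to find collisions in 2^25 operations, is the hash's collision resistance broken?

Step 1: Preimage resistance requires brute-force of 2^66 operations.
Step 2: Collision resistance (birthday bound) = 2^(66/2) = 2^33.
Step 3: The claimed attack costs 2^25 operations.
Step 4: Since 2^25 < 2^33, the claimed attack beats the generic birthday bound, so collision resistance is broken.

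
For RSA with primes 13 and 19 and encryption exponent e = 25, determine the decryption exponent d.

Step 1: n = 13 * 19 = 247.
Step 2: phi(n) = 12 * 18 = 216.
Step 3: Find d such that 25 * d = 1 (mod 216).
Step 4: d = 25^(-1) mod 216 = 121.
Verification: 25 * 121 = 3025 = 14 * 216 + 1.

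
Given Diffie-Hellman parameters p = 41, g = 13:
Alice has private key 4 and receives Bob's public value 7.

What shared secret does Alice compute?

Step 1: s = B^a mod p = 7^4 mod 41.
  7^1 mod 41 = 7
  7^2 mod 41 = (7 * 7) mod 41 = 8
  7^3 mod 41 = (8 * 7) mod 41 = 15
  7^4 mod 41 = (15 * 7) mod 41 = 23
Result: shared secret = 23.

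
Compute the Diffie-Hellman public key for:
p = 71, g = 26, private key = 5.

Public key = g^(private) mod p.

Step 1: A = g^a mod p = 26^5 mod 71.
  26^1 mod 71 = 26
  26^2 mod 71 = (26 * 26) mod 71 = 37
  26^3 mod 71 = (37 * 26) mod 71 = 39
  26^4 mod 71 = (39 * 26) mod 71 = 20
  26^5 mod 71 = (20 * 26) mod 71 = 23
Result: A = 23.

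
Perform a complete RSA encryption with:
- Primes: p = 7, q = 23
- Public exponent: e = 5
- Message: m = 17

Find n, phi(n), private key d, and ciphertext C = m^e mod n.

Step 1: n = 7 * 23 = 161.
Step 2: phi(n) = (7-1)(23-1) = 6 * 22 = 132.
Step 3: Find d = 5^(-1) mod 132 = 53.
  Verify: 5 * 53 = 265 = 1 (mod 132).
Step 4: C = 17^5 mod 161 = 159.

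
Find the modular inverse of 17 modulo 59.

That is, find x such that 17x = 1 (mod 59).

Step 1: We need x such that 17 * x = 1 (mod 59).
Step 2: Using the extended Euclidean algorithm or trial:
  17 * 7 = 119 = 2 * 59 + 1.
Step 3: Since 119 mod 59 = 1, the inverse is x = 7.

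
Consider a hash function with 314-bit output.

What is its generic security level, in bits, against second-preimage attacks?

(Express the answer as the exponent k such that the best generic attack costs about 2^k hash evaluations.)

Step 1: The hash has a 314-bit output.
Step 2: Second-preimage resistance means: given a specific input x, it should be infeasible to find a different y with h(y) = h(x).
With a 314-bit output, a generic search for a second preimage costs about 2^314 evaluations (each trial matches the fixed target with probability 2^-314).
Step 3: Security level = 314 bits.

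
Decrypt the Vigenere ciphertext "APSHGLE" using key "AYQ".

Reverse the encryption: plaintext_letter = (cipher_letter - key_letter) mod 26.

Step 1: Extend key: AYQAYQA
Step 2: Decrypt each letter (c - k) mod 26:
  A(0) - A(0) = (0-0) mod 26 = 0 = A
  P(15) - Y(24) = (15-24) mod 26 = 17 = R
  S(18) - Q(16) = (18-16) mod 26 = 2 = C
  H(7) - A(0) = (7-0) mod 26 = 7 = H
  G(6) - Y(24) = (6-24) mod 26 = 8 = I
  L(11) - Q(16) = (11-16) mod 26 = 21 = V
  E(4) - A(0) = (4-0) mod 26 = 4 = E
Plaintext: ARCHIVE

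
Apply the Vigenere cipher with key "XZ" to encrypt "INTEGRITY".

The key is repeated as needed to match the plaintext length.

Step 1: Repeat key to match plaintext length:
  Plaintext: INTEGRITY
  Key:       XZXZXZXZX
Step 2: Encrypt each letter:
  I(8) + X(23) = (8+23) mod 26 = 5 = F
  N(13) + Z(25) = (13+25) mod 26 = 12 = M
  T(19) + X(23) = (19+23) mod 26 = 16 = Q
  E(4) + Z(25) = (4+25) mod 26 = 3 = D
  G(6) + X(23) = (6+23) mod 26 = 3 = D
  R(17) + Z(25) = (17+25) mod 26 = 16 = Q
  I(8) + X(23) = (8+23) mod 26 = 5 = F
  T(19) + Z(25) = (19+25) mod 26 = 18 = S
  Y(24) + X(23) = (24+23) mod 26 = 21 = V
Ciphertext: FMQDDQFSV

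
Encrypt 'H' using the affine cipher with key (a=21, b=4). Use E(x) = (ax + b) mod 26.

Step 1: Convert 'H' to number: x = 7.
Step 2: E(7) = (21 * 7 + 4) mod 26 = 151 mod 26 = 21.
Step 3: Convert 21 back to letter: V.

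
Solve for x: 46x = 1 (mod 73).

Step 1: We need x such that 46 * x = 1 (mod 73).
Step 2: Using the extended Euclidean algorithm or trial:
  46 * 27 = 1242 = 17 * 73 + 1.
Step 3: Since 1242 mod 73 = 1, the inverse is x = 27.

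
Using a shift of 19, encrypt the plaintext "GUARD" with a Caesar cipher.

Step 1: For each letter, shift forward by 19 positions (mod 26).
  G (position 6) -> position (6+19) mod 26 = 25 -> Z
  U (position 20) -> position (20+19) mod 26 = 13 -> N
  A (position 0) -> position (0+19) mod 26 = 19 -> T
  R (position 17) -> position (17+19) mod 26 = 10 -> K
  D (position 3) -> position (3+19) mod 26 = 22 -> W
Result: ZNTKW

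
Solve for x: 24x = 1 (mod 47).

Step 1: We need x such that 24 * x = 1 (mod 47).
Step 2: Using the extended Euclidean algorithm or trial:
  24 * 2 = 48 = 1 * 47 + 1.
Step 3: Since 48 mod 47 = 1, the inverse is x = 2.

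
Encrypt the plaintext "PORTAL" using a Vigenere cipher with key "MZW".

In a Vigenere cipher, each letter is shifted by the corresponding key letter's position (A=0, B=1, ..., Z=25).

Step 1: Repeat key to match plaintext length:
  Plaintext: PORTAL
  Key:       MZWMZW
Step 2: Encrypt each letter:
  P(15) + M(12) = (15+12) mod 26 = 1 = B
  O(14) + Z(25) = (14+25) mod 26 = 13 = N
  R(17) + W(22) = (17+22) mod 26 = 13 = N
  T(19) + M(12) = (19+12) mod 26 = 5 = F
  A(0) + Z(25) = (0+25) mod 26 = 25 = Z
  L(11) + W(22) = (11+22) mod 26 = 7 = H
Ciphertext: BNNFZH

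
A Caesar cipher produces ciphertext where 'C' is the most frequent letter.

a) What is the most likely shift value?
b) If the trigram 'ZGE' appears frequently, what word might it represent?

Step 1: In English, 'E' is the most frequent letter (12.7%).
Step 2: The most frequent ciphertext letter is 'C' (position 2).
Step 3: Shift = (2 - 4) mod 26 = 24.
Step 4: Decrypt 'ZGE' by shifting back 24:
  Z -> B
  G -> I
  E -> G
Step 5: 'ZGE' decrypts to 'BIG'.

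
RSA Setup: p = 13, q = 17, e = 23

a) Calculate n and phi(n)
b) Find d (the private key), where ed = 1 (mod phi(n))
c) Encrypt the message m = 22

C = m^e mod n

Step 1: n = 13 * 17 = 221.
Step 2: phi(n) = (13-1)(17-1) = 12 * 16 = 192.
Step 3: Find d = 23^(-1) mod 192 = 167.
  Verify: 23 * 167 = 3841 = 1 (mod 192).
Step 4: C = 22^23 mod 221 = 146.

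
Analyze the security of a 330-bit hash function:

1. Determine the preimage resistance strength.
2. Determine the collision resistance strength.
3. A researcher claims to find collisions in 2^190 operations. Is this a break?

Step 1: Preimage resistance requires brute-force of 2^330 operations.
Step 2: Collision resistance (birthday bound) = 2^(330/2) = 2^165.
Step 3: The claimed attack costs 2^190 operations.
Step 4: Since 2^190 >= 2^165, the claimed attack is no faster than the generic birthday attack, so this does not break collision resistance.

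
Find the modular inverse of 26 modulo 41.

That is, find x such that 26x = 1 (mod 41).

Step 1: We need x such that 26 * x = 1 (mod 41).
Step 2: Using the extended Euclidean algorithm or trial:
  26 * 30 = 780 = 19 * 41 + 1.
Step 3: Since 780 mod 41 = 1, the inverse is x = 30.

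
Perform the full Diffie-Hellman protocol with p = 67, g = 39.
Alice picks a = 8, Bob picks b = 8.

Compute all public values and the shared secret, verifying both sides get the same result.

Step 1: A = g^a mod p = 39^8 mod 67 = 4.
Step 2: B = g^b mod p = 39^8 mod 67 = 4.
Step 3: Alice computes s = B^a mod p = 4^8 mod 67 = 10.
Step 4: Bob computes s = A^b mod p = 4^8 mod 67 = 10.
Both sides agree: shared secret = 10.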